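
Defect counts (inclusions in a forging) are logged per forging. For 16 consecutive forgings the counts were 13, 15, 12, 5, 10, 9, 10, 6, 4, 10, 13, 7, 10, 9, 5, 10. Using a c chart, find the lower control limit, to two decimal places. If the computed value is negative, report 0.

c̄ = (13 + 15 + 12 + 5 + 10 + 9 + 10 + 6 + 4 + 10 + 13 + 7 + 10 + 9 + 5 + 10) / 16 = 148 / 16 = 9.2500
LCL = c̄ − 3√c̄ = 9.2500 − 3 × 3.0414 = 0.1259

0.13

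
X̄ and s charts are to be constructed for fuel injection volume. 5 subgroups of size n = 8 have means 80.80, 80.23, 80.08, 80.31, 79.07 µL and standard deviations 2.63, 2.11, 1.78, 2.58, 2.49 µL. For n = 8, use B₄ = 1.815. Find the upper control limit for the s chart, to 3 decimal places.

4.207

s̄ = (2.63 + 2.11 + 1.78 + 2.58 + 2.49) / 5 = 2.3180
UCL_s = B₄·s̄ = 1.815 × 2.3180 = 4.2072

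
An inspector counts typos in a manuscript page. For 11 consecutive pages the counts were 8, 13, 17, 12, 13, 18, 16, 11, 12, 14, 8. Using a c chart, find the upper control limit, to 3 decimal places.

c̄ = (8 + 13 + 17 + 12 + 13 + 18 + 16 + 11 + 12 + 14 + 8) / 11 = 142 / 11 = 12.9091
UCL = c̄ + 3√c̄ = 12.9091 + 3 × √12.9091 = 12.9091 + 3 × 3.5929 = 23.6879

23.688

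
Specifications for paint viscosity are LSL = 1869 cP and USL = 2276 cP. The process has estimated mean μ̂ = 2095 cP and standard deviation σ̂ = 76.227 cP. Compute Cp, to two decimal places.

Cp = (USL − LSL) / (6σ̂) = (2276 − 1869) / (6 × 76.227) = 407.0000 / 457.3620 = 0.8899

0.89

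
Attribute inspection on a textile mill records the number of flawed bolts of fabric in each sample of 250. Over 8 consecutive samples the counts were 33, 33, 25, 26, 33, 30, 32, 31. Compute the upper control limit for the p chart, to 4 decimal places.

0.1835

p̄ = Σdᵢ / (k·n) = 243 / (8 × 250) = 0.12150
UCL = p̄ + 3·√(p̄(1−p̄)/n) = 0.12150 + 3 × √(0.12150×0.87850/250) = 0.12150 + 3 × 0.02066 = 0.18349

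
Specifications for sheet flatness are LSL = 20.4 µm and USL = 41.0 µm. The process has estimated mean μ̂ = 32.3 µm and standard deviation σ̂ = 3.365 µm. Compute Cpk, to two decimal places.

Cpu = (USL − μ̂) / (3σ̂) = (41.0 − 32.3) / (3 × 3.365) = 0.8618; Cpl = (μ̂ − LSL) / (3σ̂) = (32.3 − 20.4) / (3 × 3.365) = 1.1788; Cpk = min(Cpu, Cpl) = 0.8618

0.86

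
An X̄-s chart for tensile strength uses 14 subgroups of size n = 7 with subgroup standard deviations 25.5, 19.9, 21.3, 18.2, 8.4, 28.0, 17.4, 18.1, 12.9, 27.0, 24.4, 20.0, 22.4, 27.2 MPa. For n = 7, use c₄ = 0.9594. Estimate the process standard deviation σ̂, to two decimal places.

s̄ = (25.5 + 19.9 + 21.3 + 18.2 + 8.4 + 28.0 + 17.4 + 18.1 + 12.9 + 27.0 + 24.4 + 20.0 + 22.4 + 27.2) / 14 = 20.7643
σ̂ = s̄ / c₄ = 20.7643 / 0.9594 = 21.6430

21.64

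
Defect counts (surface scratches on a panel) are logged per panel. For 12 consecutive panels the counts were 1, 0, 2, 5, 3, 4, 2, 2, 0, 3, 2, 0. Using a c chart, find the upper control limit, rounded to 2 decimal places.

c̄ = (1 + 0 + 2 + 5 + 3 + 4 + 2 + 2 + 0 + 3 + 2 + 0) / 12 = 24 / 12 = 2.0000
UCL = c̄ + 3√c̄ = 2.0000 + 3 × √2.0000 = 2.0000 + 3 × 1.4142 = 6.2426

6.24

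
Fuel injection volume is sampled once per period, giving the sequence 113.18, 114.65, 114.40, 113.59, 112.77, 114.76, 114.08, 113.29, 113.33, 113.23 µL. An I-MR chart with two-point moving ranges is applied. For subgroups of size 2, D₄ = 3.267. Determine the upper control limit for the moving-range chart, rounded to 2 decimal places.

Moving ranges: 1.47, 0.25, 0.81, 0.82, 1.99, 0.68, 0.79, 0.04, 0.10; M̄R̄ = 6.9500 / 9 = 0.7722
UCL_MR = D₄·M̄R̄ = 3.267 × 0.7722 = 2.5229

2.52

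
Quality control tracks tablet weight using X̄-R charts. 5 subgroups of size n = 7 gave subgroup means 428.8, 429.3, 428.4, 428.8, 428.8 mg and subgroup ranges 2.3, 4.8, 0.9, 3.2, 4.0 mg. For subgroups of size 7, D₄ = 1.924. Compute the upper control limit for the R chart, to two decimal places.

5.85

R̄ = (2.3 + 4.8 + 0.9 + 3.2 + 4.0) / 5 = 15.2000 / 5 = 3.0400
UCL_R = D₄·R̄ = 1.924 × 3.0400 = 5.8490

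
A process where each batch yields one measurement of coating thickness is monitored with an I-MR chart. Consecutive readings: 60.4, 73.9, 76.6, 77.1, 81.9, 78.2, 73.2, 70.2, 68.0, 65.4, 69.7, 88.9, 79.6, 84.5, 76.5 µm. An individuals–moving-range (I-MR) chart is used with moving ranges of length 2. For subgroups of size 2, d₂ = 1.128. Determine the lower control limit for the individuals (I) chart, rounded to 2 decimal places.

59.04

X̄ = (60.4 + 73.9 + 76.6 + 77.1 + 81.9 + 78.2 + 73.2 + 70.2 + 68.0 + 65.4 + 69.7 + 88.9 + 79.6 + 84.5 + 76.5) / 15 = 74.9400
Moving ranges: 13.5, 2.7, 0.5, 4.8, 3.7, 5.0, 3.0, 2.2, 2.6, 4.3, 19.2, 9.3, 4.9, 8.0; M̄R̄ = 83.7000 / 14 = 5.9786
LCL = X̄ − 3·M̄R̄/d₂ = 74.9400 − 3 × 5.9786 / 1.128 = 59.0395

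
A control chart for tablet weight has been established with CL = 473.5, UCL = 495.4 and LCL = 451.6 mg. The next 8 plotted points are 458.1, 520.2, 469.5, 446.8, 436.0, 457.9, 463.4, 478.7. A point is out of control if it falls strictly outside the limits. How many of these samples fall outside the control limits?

Compare each point to [451.6, 495.4]: sample 2 = 520.2 > UCL; sample 4 = 446.8 < LCL; sample 5 = 436.0 < LCL.

3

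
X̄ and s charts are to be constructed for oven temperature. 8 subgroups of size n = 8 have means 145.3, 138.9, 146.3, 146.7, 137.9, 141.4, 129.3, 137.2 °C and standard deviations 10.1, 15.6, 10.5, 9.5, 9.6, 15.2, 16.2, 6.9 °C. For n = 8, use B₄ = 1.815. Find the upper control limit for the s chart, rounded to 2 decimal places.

s̄ = (10.1 + 15.6 + 10.5 + 9.5 + 9.6 + 15.2 + 16.2 + 6.9) / 8 = 11.7000
UCL_s = B₄·s̄ = 1.815 × 11.7000 = 21.2355

21.24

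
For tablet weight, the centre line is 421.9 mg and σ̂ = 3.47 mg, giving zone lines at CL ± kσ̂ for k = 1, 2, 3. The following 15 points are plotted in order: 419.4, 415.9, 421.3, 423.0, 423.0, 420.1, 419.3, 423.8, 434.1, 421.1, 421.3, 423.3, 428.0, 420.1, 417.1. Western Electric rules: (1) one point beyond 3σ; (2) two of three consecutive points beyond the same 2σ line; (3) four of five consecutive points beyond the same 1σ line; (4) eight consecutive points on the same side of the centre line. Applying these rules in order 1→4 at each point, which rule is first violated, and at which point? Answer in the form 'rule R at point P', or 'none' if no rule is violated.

Zone of each point (C = within 1σ̂, B = 1σ̂–2σ̂, A = 2σ̂–3σ̂, * = beyond 3σ̂; sign = side of CL): 1:-C, 2:-B, 3:-C, 4:+C, 5:+C, 6:-C, 7:-C, 8:+C, 9:+*, 10:-C, 11:-C, 12:+C, 13:+B, 14:-C, 15:-B
Rule 1 (one point beyond the 3σ limits) is satisfied at point 9.

rule 1 at point 9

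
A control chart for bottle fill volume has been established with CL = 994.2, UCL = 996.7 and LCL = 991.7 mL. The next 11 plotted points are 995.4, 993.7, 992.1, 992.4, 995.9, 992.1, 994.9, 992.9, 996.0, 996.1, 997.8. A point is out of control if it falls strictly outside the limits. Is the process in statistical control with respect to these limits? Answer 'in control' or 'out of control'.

out of control

Compare each point to [991.7, 996.7]: sample 11 = 997.8 > UCL.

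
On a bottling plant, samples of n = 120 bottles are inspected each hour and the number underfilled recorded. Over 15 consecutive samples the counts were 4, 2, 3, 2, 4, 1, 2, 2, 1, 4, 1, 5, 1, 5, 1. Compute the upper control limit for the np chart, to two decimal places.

p̄ = Σdᵢ / (k·n) = 38 / (15 × 120) = 0.02111
UCL = np̄ + 3·√(np̄(1−p̄)) = 2.5333 + 3 × √(2.5333×0.97889) = 2.5333 + 3 × 1.5748 = 7.2576

7.26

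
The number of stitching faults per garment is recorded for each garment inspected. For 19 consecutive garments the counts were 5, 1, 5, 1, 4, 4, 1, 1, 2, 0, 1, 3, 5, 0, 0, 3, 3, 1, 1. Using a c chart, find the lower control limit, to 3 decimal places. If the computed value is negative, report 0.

c̄ = (5 + 1 + 5 + 1 + 4 + 4 + 1 + 1 + 2 + 0 + 1 + 3 + 5 + 0 + 0 + 3 + 3 + 1 + 1) / 19 = 41 / 19 = 2.1579
LCL = c̄ − 3√c̄ = 2.1579 − 3 × 1.4690 = -2.2490 → 0 (cannot be negative)

0.000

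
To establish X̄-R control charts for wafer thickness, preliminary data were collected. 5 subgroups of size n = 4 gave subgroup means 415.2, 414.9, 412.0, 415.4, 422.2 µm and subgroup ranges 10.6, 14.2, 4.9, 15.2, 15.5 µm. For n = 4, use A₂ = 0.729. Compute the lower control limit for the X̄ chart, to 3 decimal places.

X̄̄ = (415.2 + 414.9 + 412.0 + 415.4 + 422.2) / 5 = 2079.7000 / 5 = 415.9400
R̄ = (10.6 + 14.2 + 4.9 + 15.2 + 15.5) / 5 = 60.4000 / 5 = 12.0800
LCL = X̄̄ − A₂·R̄ = 415.9400 − 0.729 × 12.0800 = 407.1337

407.134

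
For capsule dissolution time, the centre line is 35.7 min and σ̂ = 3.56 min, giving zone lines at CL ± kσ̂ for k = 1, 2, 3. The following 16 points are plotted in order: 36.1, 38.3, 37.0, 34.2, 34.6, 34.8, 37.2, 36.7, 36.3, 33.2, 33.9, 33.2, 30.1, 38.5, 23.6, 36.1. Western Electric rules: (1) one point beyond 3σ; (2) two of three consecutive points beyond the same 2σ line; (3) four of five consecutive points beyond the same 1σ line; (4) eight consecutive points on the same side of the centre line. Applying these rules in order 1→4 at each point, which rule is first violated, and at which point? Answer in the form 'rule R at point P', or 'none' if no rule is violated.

Zone of each point (C = within 1σ̂, B = 1σ̂–2σ̂, A = 2σ̂–3σ̂, * = beyond 3σ̂; sign = side of CL): 1:+C, 2:+C, 3:+C, 4:-C, 5:-C, 6:-C, 7:+C, 8:+C, 9:+C, 10:-C, 11:-C, 12:-C, 13:-B, 14:+C, 15:-*, 16:+C
Rule 1 (one point beyond the 3σ limits) is satisfied at point 15.

rule 1 at point 15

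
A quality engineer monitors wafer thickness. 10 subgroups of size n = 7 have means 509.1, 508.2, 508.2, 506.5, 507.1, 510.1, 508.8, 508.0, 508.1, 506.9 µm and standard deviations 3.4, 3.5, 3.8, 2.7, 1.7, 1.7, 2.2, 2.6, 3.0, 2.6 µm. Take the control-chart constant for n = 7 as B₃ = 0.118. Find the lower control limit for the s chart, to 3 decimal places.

0.321

s̄ = (3.4 + 3.5 + 3.8 + 2.7 + 1.7 + 1.7 + 2.2 + 2.6 + 3.0 + 2.6) / 10 = 2.7200
LCL_s = B₃·s̄ = 0.118 × 2.7200 = 0.3210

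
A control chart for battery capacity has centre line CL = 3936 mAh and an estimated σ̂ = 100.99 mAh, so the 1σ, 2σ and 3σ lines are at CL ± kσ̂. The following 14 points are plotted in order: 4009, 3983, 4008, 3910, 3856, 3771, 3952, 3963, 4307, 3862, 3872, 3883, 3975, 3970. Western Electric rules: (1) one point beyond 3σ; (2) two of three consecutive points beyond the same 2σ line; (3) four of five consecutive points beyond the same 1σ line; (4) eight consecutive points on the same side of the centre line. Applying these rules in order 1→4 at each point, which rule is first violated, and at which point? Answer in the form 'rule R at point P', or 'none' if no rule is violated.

rule 1 at point 9

Zone of each point (C = within 1σ̂, B = 1σ̂–2σ̂, A = 2σ̂–3σ̂, * = beyond 3σ̂; sign = side of CL): 1:+C, 2:+C, 3:+C, 4:-C, 5:-C, 6:-B, 7:+C, 8:+C, 9:+*, 10:-C, 11:-C, 12:-C, 13:+C, 14:+C
Rule 1 (one point beyond the 3σ limits) is satisfied at point 9.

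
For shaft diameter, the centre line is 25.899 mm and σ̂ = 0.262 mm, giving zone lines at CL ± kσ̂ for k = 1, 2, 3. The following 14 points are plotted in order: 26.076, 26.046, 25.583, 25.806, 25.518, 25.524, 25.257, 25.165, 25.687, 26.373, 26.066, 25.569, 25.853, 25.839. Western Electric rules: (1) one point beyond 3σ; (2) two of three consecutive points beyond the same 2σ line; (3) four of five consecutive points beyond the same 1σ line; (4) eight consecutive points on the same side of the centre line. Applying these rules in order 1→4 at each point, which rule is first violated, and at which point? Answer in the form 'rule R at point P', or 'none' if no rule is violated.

rule 3 at point 7

Zone of each point (C = within 1σ̂, B = 1σ̂–2σ̂, A = 2σ̂–3σ̂, * = beyond 3σ̂; sign = side of CL): 1:+C, 2:+C, 3:-B, 4:-C, 5:-B, 6:-B, 7:-A, 8:-A, 9:-C, 10:+B, 11:+C, 12:-B, 13:-C, 14:-C
Rule 3 (four of five consecutive points beyond the same 1σ limit) is satisfied at point 7.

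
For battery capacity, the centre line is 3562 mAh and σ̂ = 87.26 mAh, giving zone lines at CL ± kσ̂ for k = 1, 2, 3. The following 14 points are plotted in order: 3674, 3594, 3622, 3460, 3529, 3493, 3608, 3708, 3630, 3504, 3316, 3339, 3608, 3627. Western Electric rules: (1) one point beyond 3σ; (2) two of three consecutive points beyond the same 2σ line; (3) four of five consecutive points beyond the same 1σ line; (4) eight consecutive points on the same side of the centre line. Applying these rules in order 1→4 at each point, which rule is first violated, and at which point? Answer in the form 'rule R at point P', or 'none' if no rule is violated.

rule 2 at point 12

Zone of each point (C = within 1σ̂, B = 1σ̂–2σ̂, A = 2σ̂–3σ̂, * = beyond 3σ̂; sign = side of CL): 1:+B, 2:+C, 3:+C, 4:-B, 5:-C, 6:-C, 7:+C, 8:+B, 9:+C, 10:-C, 11:-A, 12:-A, 13:+C, 14:+C
Rule 2 (two of three consecutive points beyond the same 2σ limit) is satisfied at point 12.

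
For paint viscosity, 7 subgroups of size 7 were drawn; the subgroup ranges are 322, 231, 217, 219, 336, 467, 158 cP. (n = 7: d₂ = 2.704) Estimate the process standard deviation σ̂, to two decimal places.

R̄ = (322 + 231 + 217 + 219 + 336 + 467 + 158) / 7 = 278.5714
σ̂ = R̄ / d₂ = 278.5714 / 2.704 = 103.0220

103.02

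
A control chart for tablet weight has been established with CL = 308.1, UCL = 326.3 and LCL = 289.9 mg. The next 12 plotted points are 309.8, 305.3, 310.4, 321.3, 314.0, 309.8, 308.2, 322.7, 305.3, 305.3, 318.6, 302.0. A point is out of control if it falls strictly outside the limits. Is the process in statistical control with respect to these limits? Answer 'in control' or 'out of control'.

in control

All 12 points lie within [289.9, 326.3].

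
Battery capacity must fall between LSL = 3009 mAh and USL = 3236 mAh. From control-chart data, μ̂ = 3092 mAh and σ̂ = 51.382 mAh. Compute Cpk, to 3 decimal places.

0.538

Cpu = (USL − μ̂) / (3σ̂) = (3236 − 3092) / (3 × 51.382) = 0.9342; Cpl = (μ̂ − LSL) / (3σ̂) = (3092 − 3009) / (3 × 51.382) = 0.5385; Cpk = min(Cpu, Cpl) = 0.5385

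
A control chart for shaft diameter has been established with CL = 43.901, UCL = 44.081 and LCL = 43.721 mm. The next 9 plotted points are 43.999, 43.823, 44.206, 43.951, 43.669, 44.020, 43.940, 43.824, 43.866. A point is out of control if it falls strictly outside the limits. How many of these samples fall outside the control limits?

2

Compare each point to [43.721, 44.081]: sample 3 = 44.206 > UCL; sample 5 = 43.669 < LCL.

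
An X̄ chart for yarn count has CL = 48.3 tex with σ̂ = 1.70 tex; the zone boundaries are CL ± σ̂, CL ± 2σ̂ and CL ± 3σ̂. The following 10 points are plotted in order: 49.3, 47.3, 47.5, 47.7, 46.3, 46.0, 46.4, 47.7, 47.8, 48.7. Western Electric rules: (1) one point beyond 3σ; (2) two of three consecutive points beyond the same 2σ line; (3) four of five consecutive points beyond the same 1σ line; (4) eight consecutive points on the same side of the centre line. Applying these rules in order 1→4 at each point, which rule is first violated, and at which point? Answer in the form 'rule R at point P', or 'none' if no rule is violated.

Zone of each point (C = within 1σ̂, B = 1σ̂–2σ̂, A = 2σ̂–3σ̂, * = beyond 3σ̂; sign = side of CL): 1:+C, 2:-C, 3:-C, 4:-C, 5:-B, 6:-B, 7:-B, 8:-C, 9:-C, 10:+C
Rule 4 (eight consecutive points on the same side of the centre line) is satisfied at point 9.

rule 4 at point 9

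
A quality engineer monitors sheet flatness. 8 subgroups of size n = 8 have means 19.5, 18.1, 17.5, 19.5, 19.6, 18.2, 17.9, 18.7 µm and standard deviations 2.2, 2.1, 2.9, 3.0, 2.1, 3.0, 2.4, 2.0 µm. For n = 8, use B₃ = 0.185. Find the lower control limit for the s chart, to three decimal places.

s̄ = (2.2 + 2.1 + 2.9 + 3.0 + 2.1 + 3.0 + 2.4 + 2.0) / 8 = 2.4625
LCL_s = B₃·s̄ = 0.185 × 2.4625 = 0.4556

0.456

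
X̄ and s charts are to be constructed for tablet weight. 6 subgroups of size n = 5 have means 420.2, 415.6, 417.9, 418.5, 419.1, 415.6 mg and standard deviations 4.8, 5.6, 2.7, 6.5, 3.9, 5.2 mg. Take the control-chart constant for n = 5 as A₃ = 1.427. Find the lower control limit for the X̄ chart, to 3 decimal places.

X̄̄ = (420.2 + 415.6 + 417.9 + 418.5 + 419.1 + 415.6) / 6 = 417.8167
s̄ = (4.8 + 5.6 + 2.7 + 6.5 + 3.9 + 5.2) / 6 = 4.7833
LCL = X̄̄ − A₃·s̄ = 417.8167 − 1.427 × 4.7833 = 410.9909

410.991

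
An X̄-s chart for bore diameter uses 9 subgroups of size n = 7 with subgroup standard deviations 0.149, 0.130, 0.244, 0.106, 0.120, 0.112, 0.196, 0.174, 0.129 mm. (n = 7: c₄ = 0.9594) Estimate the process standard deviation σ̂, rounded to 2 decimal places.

s̄ = (0.149 + 0.130 + 0.244 + 0.106 + 0.120 + 0.112 + 0.196 + 0.174 + 0.129) / 9 = 0.1511
σ̂ = s̄ / c₄ = 0.1511 / 0.9594 = 0.1575

0.16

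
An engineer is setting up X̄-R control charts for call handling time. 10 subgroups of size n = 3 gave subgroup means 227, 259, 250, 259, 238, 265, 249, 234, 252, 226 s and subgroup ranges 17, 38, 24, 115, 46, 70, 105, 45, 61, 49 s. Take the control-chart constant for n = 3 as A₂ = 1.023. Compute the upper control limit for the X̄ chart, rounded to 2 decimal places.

X̄̄ = (227 + 259 + 250 + 259 + 238 + 265 + 249 + 234 + 252 + 226) / 10 = 2459.0000 / 10 = 245.9000
R̄ = (17 + 38 + 24 + 115 + 46 + 70 + 105 + 45 + 61 + 49) / 10 = 570.0000 / 10 = 57.0000
UCL = X̄̄ + A₂·R̄ = 245.9000 + 1.023 × 57.0000 = 304.2110

304.21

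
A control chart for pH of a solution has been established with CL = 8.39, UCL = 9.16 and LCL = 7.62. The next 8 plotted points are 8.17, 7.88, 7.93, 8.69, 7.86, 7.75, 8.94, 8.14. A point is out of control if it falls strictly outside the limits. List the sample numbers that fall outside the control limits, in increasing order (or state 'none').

All 8 points lie within [7.62, 9.16].

none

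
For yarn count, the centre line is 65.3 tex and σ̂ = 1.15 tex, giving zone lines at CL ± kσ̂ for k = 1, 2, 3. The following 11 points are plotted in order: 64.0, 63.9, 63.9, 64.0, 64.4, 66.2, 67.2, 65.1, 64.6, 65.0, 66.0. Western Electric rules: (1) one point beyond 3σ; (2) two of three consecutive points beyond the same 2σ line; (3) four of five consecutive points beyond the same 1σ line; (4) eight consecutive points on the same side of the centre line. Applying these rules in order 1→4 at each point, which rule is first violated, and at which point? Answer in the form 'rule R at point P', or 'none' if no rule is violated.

rule 3 at point 4

Zone of each point (C = within 1σ̂, B = 1σ̂–2σ̂, A = 2σ̂–3σ̂, * = beyond 3σ̂; sign = side of CL): 1:-B, 2:-B, 3:-B, 4:-B, 5:-C, 6:+C, 7:+B, 8:-C, 9:-C, 10:-C, 11:+C
Rule 3 (four of five consecutive points beyond the same 1σ limit) is satisfied at point 4.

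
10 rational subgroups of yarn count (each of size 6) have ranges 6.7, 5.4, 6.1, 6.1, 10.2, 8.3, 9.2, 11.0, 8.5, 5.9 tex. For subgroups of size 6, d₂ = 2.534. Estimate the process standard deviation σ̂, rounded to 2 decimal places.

3.05

R̄ = (6.7 + 5.4 + 6.1 + 6.1 + 10.2 + 8.3 + 9.2 + 11.0 + 8.5 + 5.9) / 10 = 7.7400
σ̂ = R̄ / d₂ = 7.7400 / 2.534 = 3.0545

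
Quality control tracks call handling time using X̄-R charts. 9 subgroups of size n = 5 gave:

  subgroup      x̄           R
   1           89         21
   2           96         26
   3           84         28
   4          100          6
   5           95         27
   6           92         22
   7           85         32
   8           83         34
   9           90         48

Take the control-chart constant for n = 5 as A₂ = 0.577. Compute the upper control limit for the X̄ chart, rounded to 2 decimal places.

106.09

X̄̄ = (89 + 96 + 84 + 100 + 95 + 92 + 85 + 83 + 90) / 9 = 814.0000 / 9 = 90.4444
R̄ = (21 + 26 + 28 + 6 + 27 + 22 + 32 + 34 + 48) / 9 = 244.0000 / 9 = 27.1111
UCL = X̄̄ + A₂·R̄ = 90.4444 + 0.577 × 27.1111 = 106.0876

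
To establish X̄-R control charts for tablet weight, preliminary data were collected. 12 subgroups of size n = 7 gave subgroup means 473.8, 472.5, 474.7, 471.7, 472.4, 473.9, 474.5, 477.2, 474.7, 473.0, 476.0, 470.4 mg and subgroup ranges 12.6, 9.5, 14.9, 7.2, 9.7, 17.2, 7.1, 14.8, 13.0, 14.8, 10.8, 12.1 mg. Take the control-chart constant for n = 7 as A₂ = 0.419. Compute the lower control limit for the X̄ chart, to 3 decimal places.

468.716

X̄̄ = (473.8 + 472.5 + 474.7 + 471.7 + 472.4 + 473.9 + 474.5 + 477.2 + 474.7 + 473.0 + 476.0 + 470.4) / 12 = 5684.8000 / 12 = 473.7333
R̄ = (12.6 + 9.5 + 14.9 + 7.2 + 9.7 + 17.2 + 7.1 + 14.8 + 13.0 + 14.8 + 10.8 + 12.1) / 12 = 143.7000 / 12 = 11.9750
LCL = X̄̄ − A₂·R̄ = 473.7333 − 0.419 × 11.9750 = 468.7158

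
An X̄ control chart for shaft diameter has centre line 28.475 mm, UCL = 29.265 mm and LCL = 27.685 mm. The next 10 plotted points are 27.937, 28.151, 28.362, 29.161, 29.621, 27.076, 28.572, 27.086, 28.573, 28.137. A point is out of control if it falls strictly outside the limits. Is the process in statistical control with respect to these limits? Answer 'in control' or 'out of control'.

out of control

Compare each point to [27.685, 29.265]: sample 5 = 29.621 > UCL; sample 6 = 27.076 < LCL; sample 8 = 27.086 < LCL.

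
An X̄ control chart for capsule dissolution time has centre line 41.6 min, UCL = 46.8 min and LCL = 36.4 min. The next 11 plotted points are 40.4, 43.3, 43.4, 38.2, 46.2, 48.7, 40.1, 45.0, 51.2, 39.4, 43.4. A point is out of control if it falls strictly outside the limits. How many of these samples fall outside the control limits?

Compare each point to [36.4, 46.8]: sample 6 = 48.7 > UCL; sample 9 = 51.2 > UCL.

2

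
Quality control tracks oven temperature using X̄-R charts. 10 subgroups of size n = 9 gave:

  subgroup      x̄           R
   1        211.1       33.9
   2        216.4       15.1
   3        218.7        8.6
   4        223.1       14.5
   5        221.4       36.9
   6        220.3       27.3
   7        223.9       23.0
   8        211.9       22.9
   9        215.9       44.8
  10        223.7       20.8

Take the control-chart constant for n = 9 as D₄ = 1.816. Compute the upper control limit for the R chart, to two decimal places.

R̄ = (33.9 + 15.1 + 8.6 + 14.5 + 36.9 + 27.3 + 23.0 + 22.9 + 44.8 + 20.8) / 10 = 247.8000 / 10 = 24.7800
UCL_R = D₄·R̄ = 1.816 × 24.7800 = 45.0005

45.00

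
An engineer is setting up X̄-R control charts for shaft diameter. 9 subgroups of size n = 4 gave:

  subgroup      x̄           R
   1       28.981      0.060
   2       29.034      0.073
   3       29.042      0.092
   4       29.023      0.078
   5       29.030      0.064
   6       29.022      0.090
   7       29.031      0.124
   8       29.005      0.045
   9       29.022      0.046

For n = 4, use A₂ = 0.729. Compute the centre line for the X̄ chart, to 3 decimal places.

X̄̄ = (28.981 + 29.034 + 29.042 + 29.023 + 29.030 + 29.022 + 29.031 + 29.005 + 29.022) / 9 = 261.1900 / 9 = 29.0211
CL = X̄̄ = 29.0211

29.021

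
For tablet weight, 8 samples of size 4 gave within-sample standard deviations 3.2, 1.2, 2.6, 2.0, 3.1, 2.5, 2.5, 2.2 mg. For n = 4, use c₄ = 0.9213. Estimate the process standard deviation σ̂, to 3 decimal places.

2.619

s̄ = (3.2 + 1.2 + 2.6 + 2.0 + 3.1 + 2.5 + 2.5 + 2.2) / 8 = 2.4125
σ̂ = s̄ / c₄ = 2.4125 / 0.9213 = 2.6186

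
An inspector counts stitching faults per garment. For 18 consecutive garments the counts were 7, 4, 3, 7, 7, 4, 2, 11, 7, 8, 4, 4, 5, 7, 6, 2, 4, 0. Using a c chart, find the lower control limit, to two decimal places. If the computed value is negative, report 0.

0.00

c̄ = (7 + 4 + 3 + 7 + 7 + 4 + 2 + 11 + 7 + 8 + 4 + 4 + 5 + 7 + 6 + 2 + 4 + 0) / 18 = 92 / 18 = 5.1111
LCL = c̄ − 3√c̄ = 5.1111 − 3 × 2.2608 = -1.6712 → 0 (cannot be negative)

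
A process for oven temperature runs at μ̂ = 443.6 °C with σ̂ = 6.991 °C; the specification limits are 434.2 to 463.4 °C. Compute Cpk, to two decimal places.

Cpu = (USL − μ̂) / (3σ̂) = (463.4 − 443.6) / (3 × 6.991) = 0.9441; Cpl = (μ̂ − LSL) / (3σ̂) = (443.6 − 434.2) / (3 × 6.991) = 0.4482; Cpk = min(Cpu, Cpl) = 0.4482

0.45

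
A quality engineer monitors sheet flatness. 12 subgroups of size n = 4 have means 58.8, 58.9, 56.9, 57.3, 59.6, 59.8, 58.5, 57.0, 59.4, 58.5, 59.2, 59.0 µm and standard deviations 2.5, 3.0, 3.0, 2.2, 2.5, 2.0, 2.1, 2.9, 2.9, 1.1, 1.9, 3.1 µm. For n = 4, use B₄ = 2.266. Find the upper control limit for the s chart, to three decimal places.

s̄ = (2.5 + 3.0 + 3.0 + 2.2 + 2.5 + 2.0 + 2.1 + 2.9 + 2.9 + 1.1 + 1.9 + 3.1) / 12 = 2.4333
UCL_s = B₄·s̄ = 2.266 × 2.4333 = 5.5139

5.514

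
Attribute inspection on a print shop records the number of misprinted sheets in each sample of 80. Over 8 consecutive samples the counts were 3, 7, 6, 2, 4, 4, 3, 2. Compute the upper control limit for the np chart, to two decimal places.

p̄ = Σdᵢ / (k·n) = 31 / (8 × 80) = 0.04844
UCL = np̄ + 3·√(np̄(1−p̄)) = 3.8750 + 3 × √(3.8750×0.95156) = 3.8750 + 3 × 1.9202 = 9.6357

9.64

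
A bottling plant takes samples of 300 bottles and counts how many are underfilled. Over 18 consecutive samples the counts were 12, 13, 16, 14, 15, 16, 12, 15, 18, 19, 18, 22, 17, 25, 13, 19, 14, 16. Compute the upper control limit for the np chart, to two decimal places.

p̄ = Σdᵢ / (k·n) = 294 / (18 × 300) = 0.05444
UCL = np̄ + 3·√(np̄(1−p̄)) = 16.3333 + 3 × √(16.3333×0.94556) = 16.3333 + 3 × 3.9299 = 28.1230

28.12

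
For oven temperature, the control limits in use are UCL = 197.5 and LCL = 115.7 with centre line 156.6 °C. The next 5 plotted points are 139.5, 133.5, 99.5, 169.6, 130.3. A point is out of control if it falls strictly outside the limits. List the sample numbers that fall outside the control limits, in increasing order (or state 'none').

Compare each point to [115.7, 197.5]: sample 3 = 99.5 < LCL.

3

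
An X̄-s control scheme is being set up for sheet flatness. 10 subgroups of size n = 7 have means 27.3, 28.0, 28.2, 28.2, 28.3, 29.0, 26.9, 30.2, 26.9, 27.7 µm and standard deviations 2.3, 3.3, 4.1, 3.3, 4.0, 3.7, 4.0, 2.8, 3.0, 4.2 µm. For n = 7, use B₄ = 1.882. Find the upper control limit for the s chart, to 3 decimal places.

s̄ = (2.3 + 3.3 + 4.1 + 3.3 + 4.0 + 3.7 + 4.0 + 2.8 + 3.0 + 4.2) / 10 = 3.4700
UCL_s = B₄·s̄ = 1.882 × 3.4700 = 6.5305

6.531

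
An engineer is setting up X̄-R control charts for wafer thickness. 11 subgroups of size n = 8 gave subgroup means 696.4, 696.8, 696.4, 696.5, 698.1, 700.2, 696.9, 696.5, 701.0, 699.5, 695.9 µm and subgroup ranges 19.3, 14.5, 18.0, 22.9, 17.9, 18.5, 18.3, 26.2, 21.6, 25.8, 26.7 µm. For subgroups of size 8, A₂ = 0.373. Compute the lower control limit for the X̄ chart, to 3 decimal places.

689.866

X̄̄ = (696.4 + 696.8 + 696.4 + 696.5 + 698.1 + 700.2 + 696.9 + 696.5 + 701.0 + 699.5 + 695.9) / 11 = 7674.2000 / 11 = 697.6545
R̄ = (19.3 + 14.5 + 18.0 + 22.9 + 17.9 + 18.5 + 18.3 + 26.2 + 21.6 + 25.8 + 26.7) / 11 = 229.7000 / 11 = 20.8818
LCL = X̄̄ − A₂·R̄ = 697.6545 − 0.373 × 20.8818 = 689.8656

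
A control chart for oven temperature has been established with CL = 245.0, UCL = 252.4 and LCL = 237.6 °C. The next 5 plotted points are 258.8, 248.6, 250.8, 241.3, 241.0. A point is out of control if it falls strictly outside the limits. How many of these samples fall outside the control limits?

Compare each point to [237.6, 252.4]: sample 1 = 258.8 > UCL.

1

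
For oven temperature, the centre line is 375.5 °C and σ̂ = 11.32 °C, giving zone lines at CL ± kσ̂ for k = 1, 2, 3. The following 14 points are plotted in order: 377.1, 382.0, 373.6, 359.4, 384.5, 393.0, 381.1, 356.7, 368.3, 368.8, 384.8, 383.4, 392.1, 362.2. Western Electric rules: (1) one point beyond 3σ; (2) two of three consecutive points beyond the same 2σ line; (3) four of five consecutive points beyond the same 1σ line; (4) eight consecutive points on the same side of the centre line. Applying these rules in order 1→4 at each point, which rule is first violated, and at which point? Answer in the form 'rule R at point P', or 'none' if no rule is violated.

Zone of each point (C = within 1σ̂, B = 1σ̂–2σ̂, A = 2σ̂–3σ̂, * = beyond 3σ̂; sign = side of CL): 1:+C, 2:+C, 3:-C, 4:-B, 5:+C, 6:+B, 7:+C, 8:-B, 9:-C, 10:-C, 11:+C, 12:+C, 13:+B, 14:-B
No rule fires across all 14 points.

none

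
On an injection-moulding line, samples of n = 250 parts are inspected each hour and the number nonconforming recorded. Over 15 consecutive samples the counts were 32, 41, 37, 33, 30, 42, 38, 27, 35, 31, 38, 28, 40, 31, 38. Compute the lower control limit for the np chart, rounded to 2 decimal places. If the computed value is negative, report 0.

18.33

p̄ = Σdᵢ / (k·n) = 521 / (15 × 250) = 0.13893
LCL = np̄ − 3·√(np̄(1−p̄)) = 34.7333 − 3 × 5.4688 = 18.3269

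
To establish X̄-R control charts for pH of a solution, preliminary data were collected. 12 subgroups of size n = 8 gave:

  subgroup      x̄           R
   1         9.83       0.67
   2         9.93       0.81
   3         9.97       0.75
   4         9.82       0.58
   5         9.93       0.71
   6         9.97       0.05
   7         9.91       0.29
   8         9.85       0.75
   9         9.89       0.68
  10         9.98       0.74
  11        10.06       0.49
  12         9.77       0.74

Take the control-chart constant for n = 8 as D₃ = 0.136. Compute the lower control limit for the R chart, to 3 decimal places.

0.082

R̄ = (0.67 + 0.81 + 0.75 + 0.58 + 0.71 + 0.05 + 0.29 + 0.75 + 0.68 + 0.74 + 0.49 + 0.74) / 12 = 7.2600 / 12 = 0.6050
LCL_R = D₃·R̄ = 0.136 × 0.6050 = 0.0823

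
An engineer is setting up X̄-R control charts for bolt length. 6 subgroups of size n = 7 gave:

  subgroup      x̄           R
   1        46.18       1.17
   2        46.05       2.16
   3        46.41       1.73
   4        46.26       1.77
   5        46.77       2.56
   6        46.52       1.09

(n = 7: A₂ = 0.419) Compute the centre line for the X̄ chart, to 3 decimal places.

X̄̄ = (46.18 + 46.05 + 46.41 + 46.26 + 46.77 + 46.52) / 6 = 278.1900 / 6 = 46.3650
CL = X̄̄ = 46.3650

46.365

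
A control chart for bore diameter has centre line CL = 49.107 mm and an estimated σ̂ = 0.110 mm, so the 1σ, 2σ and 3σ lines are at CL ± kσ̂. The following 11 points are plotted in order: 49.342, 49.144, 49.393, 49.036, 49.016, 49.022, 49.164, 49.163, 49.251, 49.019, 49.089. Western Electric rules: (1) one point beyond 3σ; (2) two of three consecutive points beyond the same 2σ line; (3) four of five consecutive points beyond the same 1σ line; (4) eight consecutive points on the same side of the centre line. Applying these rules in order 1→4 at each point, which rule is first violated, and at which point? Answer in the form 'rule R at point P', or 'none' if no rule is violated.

rule 2 at point 3

Zone of each point (C = within 1σ̂, B = 1σ̂–2σ̂, A = 2σ̂–3σ̂, * = beyond 3σ̂; sign = side of CL): 1:+A, 2:+C, 3:+A, 4:-C, 5:-C, 6:-C, 7:+C, 8:+C, 9:+B, 10:-C, 11:-C
Rule 2 (two of three consecutive points beyond the same 2σ limit) is satisfied at point 3.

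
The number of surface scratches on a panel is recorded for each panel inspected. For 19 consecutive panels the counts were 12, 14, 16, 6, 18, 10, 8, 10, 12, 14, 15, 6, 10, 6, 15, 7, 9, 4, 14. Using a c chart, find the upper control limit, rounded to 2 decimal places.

c̄ = (12 + 14 + 16 + 6 + 18 + 10 + 8 + 10 + 12 + 14 + 15 + 6 + 10 + 6 + 15 + 7 + 9 + 4 + 14) / 19 = 206 / 19 = 10.8421
UCL = c̄ + 3√c̄ = 10.8421 + 3 × √10.8421 = 10.8421 + 3 × 3.2927 = 20.7203

20.72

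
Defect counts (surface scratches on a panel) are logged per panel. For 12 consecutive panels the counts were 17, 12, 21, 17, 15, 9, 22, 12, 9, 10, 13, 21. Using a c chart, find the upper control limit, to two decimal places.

c̄ = (17 + 12 + 21 + 17 + 15 + 9 + 22 + 12 + 9 + 10 + 13 + 21) / 12 = 178 / 12 = 14.8333
UCL = c̄ + 3√c̄ = 14.8333 + 3 × √14.8333 = 14.8333 + 3 × 3.8514 = 26.3876

26.39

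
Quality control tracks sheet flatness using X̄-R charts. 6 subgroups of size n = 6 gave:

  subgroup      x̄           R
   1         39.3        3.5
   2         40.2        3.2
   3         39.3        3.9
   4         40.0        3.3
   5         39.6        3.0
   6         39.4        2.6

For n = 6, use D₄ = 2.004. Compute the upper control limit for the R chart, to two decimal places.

R̄ = (3.5 + 3.2 + 3.9 + 3.3 + 3.0 + 2.6) / 6 = 19.5000 / 6 = 3.2500
UCL_R = D₄·R̄ = 2.004 × 3.2500 = 6.5130

6.51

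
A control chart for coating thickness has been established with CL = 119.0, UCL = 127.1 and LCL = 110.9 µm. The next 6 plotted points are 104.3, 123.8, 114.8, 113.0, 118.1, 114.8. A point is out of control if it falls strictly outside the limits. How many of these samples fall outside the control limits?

1

Compare each point to [110.9, 127.1]: sample 1 = 104.3 < LCL.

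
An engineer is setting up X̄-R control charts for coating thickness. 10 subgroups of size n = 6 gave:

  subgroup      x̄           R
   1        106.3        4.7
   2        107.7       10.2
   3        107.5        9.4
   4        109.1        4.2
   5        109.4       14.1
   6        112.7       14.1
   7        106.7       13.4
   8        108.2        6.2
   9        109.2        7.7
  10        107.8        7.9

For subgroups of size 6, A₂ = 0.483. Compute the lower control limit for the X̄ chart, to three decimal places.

X̄̄ = (106.3 + 107.7 + 107.5 + 109.1 + 109.4 + 112.7 + 106.7 + 108.2 + 109.2 + 107.8) / 10 = 1084.6000 / 10 = 108.4600
R̄ = (4.7 + 10.2 + 9.4 + 4.2 + 14.1 + 14.1 + 13.4 + 6.2 + 7.7 + 7.9) / 10 = 91.9000 / 10 = 9.1900
LCL = X̄̄ − A₂·R̄ = 108.4600 − 0.483 × 9.1900 = 104.0212

104.021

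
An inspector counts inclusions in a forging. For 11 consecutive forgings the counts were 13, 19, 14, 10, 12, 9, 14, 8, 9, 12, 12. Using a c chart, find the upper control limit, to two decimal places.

c̄ = (13 + 19 + 14 + 10 + 12 + 9 + 14 + 8 + 9 + 12 + 12) / 11 = 132 / 11 = 12.0000
UCL = c̄ + 3√c̄ = 12.0000 + 3 × √12.0000 = 12.0000 + 3 × 3.4641 = 22.3923

22.39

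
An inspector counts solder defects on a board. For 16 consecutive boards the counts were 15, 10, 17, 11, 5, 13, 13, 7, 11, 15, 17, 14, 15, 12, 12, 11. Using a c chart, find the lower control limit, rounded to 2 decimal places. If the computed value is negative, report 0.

c̄ = (15 + 10 + 17 + 11 + 5 + 13 + 13 + 7 + 11 + 15 + 17 + 14 + 15 + 12 + 12 + 11) / 16 = 198 / 16 = 12.3750
LCL = c̄ − 3√c̄ = 12.3750 − 3 × 3.5178 = 1.8216

1.82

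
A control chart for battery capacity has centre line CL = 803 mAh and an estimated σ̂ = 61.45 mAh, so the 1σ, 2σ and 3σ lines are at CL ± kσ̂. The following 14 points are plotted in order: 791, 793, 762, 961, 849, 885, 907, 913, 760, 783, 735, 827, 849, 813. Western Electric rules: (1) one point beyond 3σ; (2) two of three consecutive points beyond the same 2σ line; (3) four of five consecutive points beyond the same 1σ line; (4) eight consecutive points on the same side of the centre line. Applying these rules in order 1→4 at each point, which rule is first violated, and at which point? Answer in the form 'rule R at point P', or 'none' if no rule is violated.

rule 3 at point 8

Zone of each point (C = within 1σ̂, B = 1σ̂–2σ̂, A = 2σ̂–3σ̂, * = beyond 3σ̂; sign = side of CL): 1:-C, 2:-C, 3:-C, 4:+A, 5:+C, 6:+B, 7:+B, 8:+B, 9:-C, 10:-C, 11:-B, 12:+C, 13:+C, 14:+C
Rule 3 (four of five consecutive points beyond the same 1σ limit) is satisfied at point 8.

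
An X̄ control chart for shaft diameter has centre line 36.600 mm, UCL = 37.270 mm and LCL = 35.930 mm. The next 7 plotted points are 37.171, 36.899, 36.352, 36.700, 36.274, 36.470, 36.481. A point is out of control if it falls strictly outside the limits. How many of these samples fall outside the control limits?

0

All 7 points lie within [35.930, 37.270].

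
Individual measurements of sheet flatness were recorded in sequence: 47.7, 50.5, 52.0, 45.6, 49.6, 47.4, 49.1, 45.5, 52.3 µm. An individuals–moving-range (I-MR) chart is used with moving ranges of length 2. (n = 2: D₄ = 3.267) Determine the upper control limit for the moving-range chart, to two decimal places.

11.84

Moving ranges: 2.8, 1.5, 6.4, 4.0, 2.2, 1.7, 3.6, 6.8; M̄R̄ = 29.0000 / 8 = 3.6250
UCL_MR = D₄·M̄R̄ = 3.267 × 3.6250 = 11.8429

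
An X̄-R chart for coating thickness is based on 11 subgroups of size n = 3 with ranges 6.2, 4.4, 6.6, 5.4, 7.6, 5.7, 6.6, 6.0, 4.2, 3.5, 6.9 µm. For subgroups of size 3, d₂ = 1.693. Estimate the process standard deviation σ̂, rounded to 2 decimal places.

R̄ = (6.2 + 4.4 + 6.6 + 5.4 + 7.6 + 5.7 + 6.6 + 6.0 + 4.2 + 3.5 + 6.9) / 11 = 5.7364
σ̂ = R̄ / d₂ = 5.7364 / 1.693 = 3.3883

3.39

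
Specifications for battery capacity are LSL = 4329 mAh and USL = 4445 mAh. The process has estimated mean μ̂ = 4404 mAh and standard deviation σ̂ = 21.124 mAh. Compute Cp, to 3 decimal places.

0.915

Cp = (USL − LSL) / (6σ̂) = (4445 − 4329) / (6 × 21.124) = 116.0000 / 126.7440 = 0.9152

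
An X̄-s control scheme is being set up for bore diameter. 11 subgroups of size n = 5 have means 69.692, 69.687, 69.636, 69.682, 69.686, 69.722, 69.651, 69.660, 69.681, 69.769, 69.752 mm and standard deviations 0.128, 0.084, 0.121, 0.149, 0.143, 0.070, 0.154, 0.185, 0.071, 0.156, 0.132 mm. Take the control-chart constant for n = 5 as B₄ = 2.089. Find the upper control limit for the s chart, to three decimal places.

0.265

s̄ = (0.128 + 0.084 + 0.121 + 0.149 + 0.143 + 0.070 + 0.154 + 0.185 + 0.071 + 0.156 + 0.132) / 11 = 0.1266
UCL_s = B₄·s̄ = 2.089 × 0.1266 = 0.2645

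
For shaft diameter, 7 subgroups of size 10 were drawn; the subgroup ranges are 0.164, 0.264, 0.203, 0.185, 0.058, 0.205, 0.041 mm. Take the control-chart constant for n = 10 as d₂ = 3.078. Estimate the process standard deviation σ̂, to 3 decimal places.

R̄ = (0.164 + 0.264 + 0.203 + 0.185 + 0.058 + 0.205 + 0.041) / 7 = 0.1600
σ̂ = R̄ / d₂ = 0.1600 / 3.078 = 0.0520

0.052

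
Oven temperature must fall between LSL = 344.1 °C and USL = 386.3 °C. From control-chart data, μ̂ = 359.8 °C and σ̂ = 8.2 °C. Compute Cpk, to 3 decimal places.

Cpu = (USL − μ̂) / (3σ̂) = (386.3 − 359.8) / (3 × 8.2) = 1.0772; Cpl = (μ̂ − LSL) / (3σ̂) = (359.8 − 344.1) / (3 × 8.2) = 0.6382; Cpk = min(Cpu, Cpl) = 0.6382

0.638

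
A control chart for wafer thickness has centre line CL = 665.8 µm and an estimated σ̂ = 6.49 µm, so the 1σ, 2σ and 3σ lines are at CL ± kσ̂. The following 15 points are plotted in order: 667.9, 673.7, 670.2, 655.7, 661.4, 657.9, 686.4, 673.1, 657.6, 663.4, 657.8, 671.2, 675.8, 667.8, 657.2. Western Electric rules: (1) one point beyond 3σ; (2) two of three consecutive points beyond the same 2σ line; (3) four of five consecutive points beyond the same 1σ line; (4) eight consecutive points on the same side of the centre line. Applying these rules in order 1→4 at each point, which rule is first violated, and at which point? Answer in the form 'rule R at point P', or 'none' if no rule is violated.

Zone of each point (C = within 1σ̂, B = 1σ̂–2σ̂, A = 2σ̂–3σ̂, * = beyond 3σ̂; sign = side of CL): 1:+C, 2:+B, 3:+C, 4:-B, 5:-C, 6:-B, 7:+*, 8:+B, 9:-B, 10:-C, 11:-B, 12:+C, 13:+B, 14:+C, 15:-B
Rule 1 (one point beyond the 3σ limits) is satisfied at point 7.

rule 1 at point 7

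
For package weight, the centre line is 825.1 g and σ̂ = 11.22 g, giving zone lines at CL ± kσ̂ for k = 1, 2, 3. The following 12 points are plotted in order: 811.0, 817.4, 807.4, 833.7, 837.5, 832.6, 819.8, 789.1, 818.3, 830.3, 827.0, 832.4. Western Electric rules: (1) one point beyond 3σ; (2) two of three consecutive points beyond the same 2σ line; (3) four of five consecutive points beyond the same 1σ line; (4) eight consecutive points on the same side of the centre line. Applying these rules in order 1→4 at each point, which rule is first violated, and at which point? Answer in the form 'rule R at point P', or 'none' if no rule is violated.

Zone of each point (C = within 1σ̂, B = 1σ̂–2σ̂, A = 2σ̂–3σ̂, * = beyond 3σ̂; sign = side of CL): 1:-B, 2:-C, 3:-B, 4:+C, 5:+B, 6:+C, 7:-C, 8:-*, 9:-C, 10:+C, 11:+C, 12:+C
Rule 1 (one point beyond the 3σ limits) is satisfied at point 8.

rule 1 at point 8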